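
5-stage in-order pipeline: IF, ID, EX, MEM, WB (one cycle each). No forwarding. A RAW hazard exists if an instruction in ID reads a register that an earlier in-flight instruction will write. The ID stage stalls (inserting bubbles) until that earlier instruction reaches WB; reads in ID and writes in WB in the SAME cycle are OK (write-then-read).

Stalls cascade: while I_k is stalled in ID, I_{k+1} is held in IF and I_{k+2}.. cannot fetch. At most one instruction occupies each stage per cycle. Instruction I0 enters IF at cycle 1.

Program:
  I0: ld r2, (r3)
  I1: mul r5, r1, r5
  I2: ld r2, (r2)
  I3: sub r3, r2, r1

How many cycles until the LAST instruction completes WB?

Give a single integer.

Answer: 11

Derivation:
I0 ld r2 <- r3: IF@1 ID@2 stall=0 (-) EX@3 MEM@4 WB@5
I1 mul r5 <- r1,r5: IF@2 ID@3 stall=0 (-) EX@4 MEM@5 WB@6
I2 ld r2 <- r2: IF@3 ID@4 stall=1 (RAW on I0.r2 (WB@5)) EX@6 MEM@7 WB@8
I3 sub r3 <- r2,r1: IF@4 ID@6 stall=2 (RAW on I2.r2 (WB@8)) EX@9 MEM@10 WB@11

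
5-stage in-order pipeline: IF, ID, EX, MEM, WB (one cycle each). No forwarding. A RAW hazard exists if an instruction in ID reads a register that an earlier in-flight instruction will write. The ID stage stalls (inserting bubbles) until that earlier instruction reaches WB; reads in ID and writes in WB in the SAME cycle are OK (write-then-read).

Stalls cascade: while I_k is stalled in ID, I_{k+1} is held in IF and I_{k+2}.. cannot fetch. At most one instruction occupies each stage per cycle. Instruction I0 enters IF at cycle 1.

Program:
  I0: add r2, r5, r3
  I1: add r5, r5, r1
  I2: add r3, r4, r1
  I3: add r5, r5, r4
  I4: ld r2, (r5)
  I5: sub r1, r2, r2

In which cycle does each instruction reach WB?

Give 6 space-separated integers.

Answer: 5 6 7 9 12 15

Derivation:
I0 add r2 <- r5,r3: IF@1 ID@2 stall=0 (-) EX@3 MEM@4 WB@5
I1 add r5 <- r5,r1: IF@2 ID@3 stall=0 (-) EX@4 MEM@5 WB@6
I2 add r3 <- r4,r1: IF@3 ID@4 stall=0 (-) EX@5 MEM@6 WB@7
I3 add r5 <- r5,r4: IF@4 ID@5 stall=1 (RAW on I1.r5 (WB@6)) EX@7 MEM@8 WB@9
I4 ld r2 <- r5: IF@5 ID@7 stall=2 (RAW on I3.r5 (WB@9)) EX@10 MEM@11 WB@12
I5 sub r1 <- r2,r2: IF@7 ID@10 stall=2 (RAW on I4.r2 (WB@12)) EX@13 MEM@14 WB@15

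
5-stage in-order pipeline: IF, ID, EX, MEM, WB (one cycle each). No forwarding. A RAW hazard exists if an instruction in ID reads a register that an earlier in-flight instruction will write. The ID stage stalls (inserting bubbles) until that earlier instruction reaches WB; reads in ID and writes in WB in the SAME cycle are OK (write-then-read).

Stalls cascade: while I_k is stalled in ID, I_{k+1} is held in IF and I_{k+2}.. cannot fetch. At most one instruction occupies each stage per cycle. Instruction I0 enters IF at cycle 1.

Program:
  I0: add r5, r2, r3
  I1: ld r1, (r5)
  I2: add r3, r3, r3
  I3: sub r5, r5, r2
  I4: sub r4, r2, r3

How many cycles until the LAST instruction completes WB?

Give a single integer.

Answer: 12

Derivation:
I0 add r5 <- r2,r3: IF@1 ID@2 stall=0 (-) EX@3 MEM@4 WB@5
I1 ld r1 <- r5: IF@2 ID@3 stall=2 (RAW on I0.r5 (WB@5)) EX@6 MEM@7 WB@8
I2 add r3 <- r3,r3: IF@3 ID@6 stall=0 (-) EX@7 MEM@8 WB@9
I3 sub r5 <- r5,r2: IF@6 ID@7 stall=0 (-) EX@8 MEM@9 WB@10
I4 sub r4 <- r2,r3: IF@7 ID@8 stall=1 (RAW on I2.r3 (WB@9)) EX@10 MEM@11 WB@12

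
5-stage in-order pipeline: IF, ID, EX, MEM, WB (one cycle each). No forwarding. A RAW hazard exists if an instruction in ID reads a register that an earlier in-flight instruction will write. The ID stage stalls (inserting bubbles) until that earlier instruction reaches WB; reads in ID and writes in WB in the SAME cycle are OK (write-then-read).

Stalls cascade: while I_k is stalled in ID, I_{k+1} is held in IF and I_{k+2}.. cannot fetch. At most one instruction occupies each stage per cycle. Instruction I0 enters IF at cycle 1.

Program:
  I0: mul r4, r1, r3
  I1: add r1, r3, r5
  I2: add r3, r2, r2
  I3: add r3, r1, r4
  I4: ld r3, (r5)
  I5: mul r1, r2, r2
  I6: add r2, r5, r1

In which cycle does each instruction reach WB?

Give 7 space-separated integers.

Answer: 5 6 7 9 10 11 14

Derivation:
I0 mul r4 <- r1,r3: IF@1 ID@2 stall=0 (-) EX@3 MEM@4 WB@5
I1 add r1 <- r3,r5: IF@2 ID@3 stall=0 (-) EX@4 MEM@5 WB@6
I2 add r3 <- r2,r2: IF@3 ID@4 stall=0 (-) EX@5 MEM@6 WB@7
I3 add r3 <- r1,r4: IF@4 ID@5 stall=1 (RAW on I1.r1 (WB@6)) EX@7 MEM@8 WB@9
I4 ld r3 <- r5: IF@5 ID@7 stall=0 (-) EX@8 MEM@9 WB@10
I5 mul r1 <- r2,r2: IF@7 ID@8 stall=0 (-) EX@9 MEM@10 WB@11
I6 add r2 <- r5,r1: IF@8 ID@9 stall=2 (RAW on I5.r1 (WB@11)) EX@12 MEM@13 WB@14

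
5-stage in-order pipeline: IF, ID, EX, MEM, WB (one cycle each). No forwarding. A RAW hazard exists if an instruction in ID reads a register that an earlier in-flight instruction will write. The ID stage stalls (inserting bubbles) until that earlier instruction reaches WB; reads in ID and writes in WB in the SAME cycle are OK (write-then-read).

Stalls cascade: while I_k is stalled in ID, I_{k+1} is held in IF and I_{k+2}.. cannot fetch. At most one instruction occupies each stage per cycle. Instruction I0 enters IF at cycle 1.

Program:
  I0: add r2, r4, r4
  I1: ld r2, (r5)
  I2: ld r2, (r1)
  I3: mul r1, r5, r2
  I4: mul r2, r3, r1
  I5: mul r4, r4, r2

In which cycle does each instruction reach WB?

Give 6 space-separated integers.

I0 add r2 <- r4,r4: IF@1 ID@2 stall=0 (-) EX@3 MEM@4 WB@5
I1 ld r2 <- r5: IF@2 ID@3 stall=0 (-) EX@4 MEM@5 WB@6
I2 ld r2 <- r1: IF@3 ID@4 stall=0 (-) EX@5 MEM@6 WB@7
I3 mul r1 <- r5,r2: IF@4 ID@5 stall=2 (RAW on I2.r2 (WB@7)) EX@8 MEM@9 WB@10
I4 mul r2 <- r3,r1: IF@5 ID@8 stall=2 (RAW on I3.r1 (WB@10)) EX@11 MEM@12 WB@13
I5 mul r4 <- r4,r2: IF@8 ID@11 stall=2 (RAW on I4.r2 (WB@13)) EX@14 MEM@15 WB@16

Answer: 5 6 7 10 13 16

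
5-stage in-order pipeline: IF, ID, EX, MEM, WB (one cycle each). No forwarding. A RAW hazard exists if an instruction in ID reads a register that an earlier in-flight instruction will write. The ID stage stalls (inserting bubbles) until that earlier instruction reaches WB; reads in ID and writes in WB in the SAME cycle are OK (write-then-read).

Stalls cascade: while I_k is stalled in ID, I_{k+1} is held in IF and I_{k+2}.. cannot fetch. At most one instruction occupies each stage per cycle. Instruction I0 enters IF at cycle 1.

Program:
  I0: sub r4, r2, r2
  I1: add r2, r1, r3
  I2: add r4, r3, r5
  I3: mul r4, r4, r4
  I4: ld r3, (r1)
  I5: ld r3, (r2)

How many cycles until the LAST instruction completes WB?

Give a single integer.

I0 sub r4 <- r2,r2: IF@1 ID@2 stall=0 (-) EX@3 MEM@4 WB@5
I1 add r2 <- r1,r3: IF@2 ID@3 stall=0 (-) EX@4 MEM@5 WB@6
I2 add r4 <- r3,r5: IF@3 ID@4 stall=0 (-) EX@5 MEM@6 WB@7
I3 mul r4 <- r4,r4: IF@4 ID@5 stall=2 (RAW on I2.r4 (WB@7)) EX@8 MEM@9 WB@10
I4 ld r3 <- r1: IF@5 ID@8 stall=0 (-) EX@9 MEM@10 WB@11
I5 ld r3 <- r2: IF@8 ID@9 stall=0 (-) EX@10 MEM@11 WB@12

Answer: 12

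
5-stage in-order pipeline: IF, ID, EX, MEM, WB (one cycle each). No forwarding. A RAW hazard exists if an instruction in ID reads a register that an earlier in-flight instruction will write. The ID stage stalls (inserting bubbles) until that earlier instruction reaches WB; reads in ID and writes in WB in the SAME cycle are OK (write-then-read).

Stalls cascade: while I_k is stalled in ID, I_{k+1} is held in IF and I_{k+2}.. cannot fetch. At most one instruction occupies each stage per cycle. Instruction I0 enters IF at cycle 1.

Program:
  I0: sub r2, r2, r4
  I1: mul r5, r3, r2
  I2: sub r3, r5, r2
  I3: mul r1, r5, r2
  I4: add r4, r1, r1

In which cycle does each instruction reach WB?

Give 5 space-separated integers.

I0 sub r2 <- r2,r4: IF@1 ID@2 stall=0 (-) EX@3 MEM@4 WB@5
I1 mul r5 <- r3,r2: IF@2 ID@3 stall=2 (RAW on I0.r2 (WB@5)) EX@6 MEM@7 WB@8
I2 sub r3 <- r5,r2: IF@3 ID@6 stall=2 (RAW on I1.r5 (WB@8)) EX@9 MEM@10 WB@11
I3 mul r1 <- r5,r2: IF@6 ID@9 stall=0 (-) EX@10 MEM@11 WB@12
I4 add r4 <- r1,r1: IF@9 ID@10 stall=2 (RAW on I3.r1 (WB@12)) EX@13 MEM@14 WB@15

Answer: 5 8 11 12 15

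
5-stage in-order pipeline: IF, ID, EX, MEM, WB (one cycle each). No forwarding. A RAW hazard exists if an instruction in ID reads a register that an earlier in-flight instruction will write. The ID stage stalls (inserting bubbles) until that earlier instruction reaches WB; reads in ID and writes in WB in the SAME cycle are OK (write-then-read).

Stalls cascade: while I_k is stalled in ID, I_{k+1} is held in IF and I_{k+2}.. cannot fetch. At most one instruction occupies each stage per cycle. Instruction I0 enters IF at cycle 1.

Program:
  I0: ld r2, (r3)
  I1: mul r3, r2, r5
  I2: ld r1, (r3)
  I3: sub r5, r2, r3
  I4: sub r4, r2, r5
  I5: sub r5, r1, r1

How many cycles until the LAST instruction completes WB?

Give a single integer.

I0 ld r2 <- r3: IF@1 ID@2 stall=0 (-) EX@3 MEM@4 WB@5
I1 mul r3 <- r2,r5: IF@2 ID@3 stall=2 (RAW on I0.r2 (WB@5)) EX@6 MEM@7 WB@8
I2 ld r1 <- r3: IF@3 ID@6 stall=2 (RAW on I1.r3 (WB@8)) EX@9 MEM@10 WB@11
I3 sub r5 <- r2,r3: IF@6 ID@9 stall=0 (-) EX@10 MEM@11 WB@12
I4 sub r4 <- r2,r5: IF@9 ID@10 stall=2 (RAW on I3.r5 (WB@12)) EX@13 MEM@14 WB@15
I5 sub r5 <- r1,r1: IF@10 ID@13 stall=0 (-) EX@14 MEM@15 WB@16

Answer: 16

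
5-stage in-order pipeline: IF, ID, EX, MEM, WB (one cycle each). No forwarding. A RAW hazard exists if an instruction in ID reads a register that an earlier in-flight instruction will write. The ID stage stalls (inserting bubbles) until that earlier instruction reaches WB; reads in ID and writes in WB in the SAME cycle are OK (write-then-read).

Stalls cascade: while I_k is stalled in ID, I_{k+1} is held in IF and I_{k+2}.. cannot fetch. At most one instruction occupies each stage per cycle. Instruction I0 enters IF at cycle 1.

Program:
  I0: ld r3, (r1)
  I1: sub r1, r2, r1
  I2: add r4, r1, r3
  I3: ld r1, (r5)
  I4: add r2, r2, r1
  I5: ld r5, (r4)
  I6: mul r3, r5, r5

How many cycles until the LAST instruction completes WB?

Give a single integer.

I0 ld r3 <- r1: IF@1 ID@2 stall=0 (-) EX@3 MEM@4 WB@5
I1 sub r1 <- r2,r1: IF@2 ID@3 stall=0 (-) EX@4 MEM@5 WB@6
I2 add r4 <- r1,r3: IF@3 ID@4 stall=2 (RAW on I1.r1 (WB@6)) EX@7 MEM@8 WB@9
I3 ld r1 <- r5: IF@4 ID@7 stall=0 (-) EX@8 MEM@9 WB@10
I4 add r2 <- r2,r1: IF@7 ID@8 stall=2 (RAW on I3.r1 (WB@10)) EX@11 MEM@12 WB@13
I5 ld r5 <- r4: IF@8 ID@11 stall=0 (-) EX@12 MEM@13 WB@14
I6 mul r3 <- r5,r5: IF@11 ID@12 stall=2 (RAW on I5.r5 (WB@14)) EX@15 MEM@16 WB@17

Answer: 17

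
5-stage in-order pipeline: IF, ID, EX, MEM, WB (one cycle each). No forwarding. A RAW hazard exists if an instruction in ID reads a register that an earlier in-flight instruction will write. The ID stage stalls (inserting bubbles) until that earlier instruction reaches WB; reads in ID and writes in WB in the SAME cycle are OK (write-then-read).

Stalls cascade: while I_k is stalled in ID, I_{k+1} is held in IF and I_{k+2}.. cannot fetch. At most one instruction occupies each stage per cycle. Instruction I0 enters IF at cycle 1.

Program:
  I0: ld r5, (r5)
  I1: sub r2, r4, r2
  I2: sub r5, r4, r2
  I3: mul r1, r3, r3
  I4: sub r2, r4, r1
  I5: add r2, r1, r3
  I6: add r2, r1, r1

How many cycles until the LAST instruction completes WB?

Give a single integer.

Answer: 15

Derivation:
I0 ld r5 <- r5: IF@1 ID@2 stall=0 (-) EX@3 MEM@4 WB@5
I1 sub r2 <- r4,r2: IF@2 ID@3 stall=0 (-) EX@4 MEM@5 WB@6
I2 sub r5 <- r4,r2: IF@3 ID@4 stall=2 (RAW on I1.r2 (WB@6)) EX@7 MEM@8 WB@9
I3 mul r1 <- r3,r3: IF@4 ID@7 stall=0 (-) EX@8 MEM@9 WB@10
I4 sub r2 <- r4,r1: IF@7 ID@8 stall=2 (RAW on I3.r1 (WB@10)) EX@11 MEM@12 WB@13
I5 add r2 <- r1,r3: IF@8 ID@11 stall=0 (-) EX@12 MEM@13 WB@14
I6 add r2 <- r1,r1: IF@11 ID@12 stall=0 (-) EX@13 MEM@14 WB@15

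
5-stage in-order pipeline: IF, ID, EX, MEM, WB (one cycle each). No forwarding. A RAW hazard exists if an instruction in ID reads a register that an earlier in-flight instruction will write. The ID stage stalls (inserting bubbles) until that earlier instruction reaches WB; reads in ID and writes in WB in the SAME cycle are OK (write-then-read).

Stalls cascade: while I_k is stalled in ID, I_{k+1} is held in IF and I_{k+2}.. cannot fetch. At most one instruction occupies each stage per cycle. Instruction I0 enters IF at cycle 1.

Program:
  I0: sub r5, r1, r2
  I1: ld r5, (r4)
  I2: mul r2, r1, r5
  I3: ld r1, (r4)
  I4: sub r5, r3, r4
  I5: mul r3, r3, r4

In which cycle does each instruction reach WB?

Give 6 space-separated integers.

Answer: 5 6 9 10 11 12

Derivation:
I0 sub r5 <- r1,r2: IF@1 ID@2 stall=0 (-) EX@3 MEM@4 WB@5
I1 ld r5 <- r4: IF@2 ID@3 stall=0 (-) EX@4 MEM@5 WB@6
I2 mul r2 <- r1,r5: IF@3 ID@4 stall=2 (RAW on I1.r5 (WB@6)) EX@7 MEM@8 WB@9
I3 ld r1 <- r4: IF@4 ID@7 stall=0 (-) EX@8 MEM@9 WB@10
I4 sub r5 <- r3,r4: IF@7 ID@8 stall=0 (-) EX@9 MEM@10 WB@11
I5 mul r3 <- r3,r4: IF@8 ID@9 stall=0 (-) EX@10 MEM@11 WB@12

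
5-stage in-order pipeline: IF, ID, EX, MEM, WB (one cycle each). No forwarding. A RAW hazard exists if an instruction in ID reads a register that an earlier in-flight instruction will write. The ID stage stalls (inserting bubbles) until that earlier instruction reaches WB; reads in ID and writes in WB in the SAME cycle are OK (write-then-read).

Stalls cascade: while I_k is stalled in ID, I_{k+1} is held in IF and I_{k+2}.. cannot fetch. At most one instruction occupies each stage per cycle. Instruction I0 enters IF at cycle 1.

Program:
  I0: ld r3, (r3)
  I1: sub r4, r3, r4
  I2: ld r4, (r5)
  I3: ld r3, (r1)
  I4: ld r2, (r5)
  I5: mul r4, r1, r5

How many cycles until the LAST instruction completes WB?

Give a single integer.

I0 ld r3 <- r3: IF@1 ID@2 stall=0 (-) EX@3 MEM@4 WB@5
I1 sub r4 <- r3,r4: IF@2 ID@3 stall=2 (RAW on I0.r3 (WB@5)) EX@6 MEM@7 WB@8
I2 ld r4 <- r5: IF@3 ID@6 stall=0 (-) EX@7 MEM@8 WB@9
I3 ld r3 <- r1: IF@6 ID@7 stall=0 (-) EX@8 MEM@9 WB@10
I4 ld r2 <- r5: IF@7 ID@8 stall=0 (-) EX@9 MEM@10 WB@11
I5 mul r4 <- r1,r5: IF@8 ID@9 stall=0 (-) EX@10 MEM@11 WB@12

Answer: 12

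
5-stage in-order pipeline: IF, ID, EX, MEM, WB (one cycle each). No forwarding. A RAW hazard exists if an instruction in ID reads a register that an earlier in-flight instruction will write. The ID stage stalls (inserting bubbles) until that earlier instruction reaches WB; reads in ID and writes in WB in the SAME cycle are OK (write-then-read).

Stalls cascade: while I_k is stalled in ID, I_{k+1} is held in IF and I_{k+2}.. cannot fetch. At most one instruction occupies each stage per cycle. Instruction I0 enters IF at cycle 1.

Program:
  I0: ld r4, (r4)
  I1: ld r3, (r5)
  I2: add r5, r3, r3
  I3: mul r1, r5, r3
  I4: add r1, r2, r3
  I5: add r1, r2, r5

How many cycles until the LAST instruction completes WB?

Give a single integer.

Answer: 14

Derivation:
I0 ld r4 <- r4: IF@1 ID@2 stall=0 (-) EX@3 MEM@4 WB@5
I1 ld r3 <- r5: IF@2 ID@3 stall=0 (-) EX@4 MEM@5 WB@6
I2 add r5 <- r3,r3: IF@3 ID@4 stall=2 (RAW on I1.r3 (WB@6)) EX@7 MEM@8 WB@9
I3 mul r1 <- r5,r3: IF@4 ID@7 stall=2 (RAW on I2.r5 (WB@9)) EX@10 MEM@11 WB@12
I4 add r1 <- r2,r3: IF@7 ID@10 stall=0 (-) EX@11 MEM@12 WB@13
I5 add r1 <- r2,r5: IF@10 ID@11 stall=0 (-) EX@12 MEM@13 WB@14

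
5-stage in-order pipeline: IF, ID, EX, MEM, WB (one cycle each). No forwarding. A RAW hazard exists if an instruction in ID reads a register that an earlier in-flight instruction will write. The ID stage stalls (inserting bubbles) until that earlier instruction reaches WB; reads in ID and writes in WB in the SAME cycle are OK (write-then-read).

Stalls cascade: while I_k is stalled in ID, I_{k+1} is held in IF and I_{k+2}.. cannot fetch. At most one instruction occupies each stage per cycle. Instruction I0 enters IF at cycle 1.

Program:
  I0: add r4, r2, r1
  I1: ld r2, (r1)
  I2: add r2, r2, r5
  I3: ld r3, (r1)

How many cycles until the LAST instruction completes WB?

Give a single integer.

Answer: 10

Derivation:
I0 add r4 <- r2,r1: IF@1 ID@2 stall=0 (-) EX@3 MEM@4 WB@5
I1 ld r2 <- r1: IF@2 ID@3 stall=0 (-) EX@4 MEM@5 WB@6
I2 add r2 <- r2,r5: IF@3 ID@4 stall=2 (RAW on I1.r2 (WB@6)) EX@7 MEM@8 WB@9
I3 ld r3 <- r1: IF@4 ID@7 stall=0 (-) EX@8 MEM@9 WB@10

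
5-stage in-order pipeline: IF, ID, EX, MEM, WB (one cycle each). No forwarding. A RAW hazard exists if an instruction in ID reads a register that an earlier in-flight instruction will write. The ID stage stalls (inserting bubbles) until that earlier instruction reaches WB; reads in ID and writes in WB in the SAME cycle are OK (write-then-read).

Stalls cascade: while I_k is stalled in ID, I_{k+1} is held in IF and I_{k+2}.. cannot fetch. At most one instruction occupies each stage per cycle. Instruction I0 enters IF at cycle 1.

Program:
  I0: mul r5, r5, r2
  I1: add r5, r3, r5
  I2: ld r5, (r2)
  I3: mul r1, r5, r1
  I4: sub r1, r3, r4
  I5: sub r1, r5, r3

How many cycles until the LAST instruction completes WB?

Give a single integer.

I0 mul r5 <- r5,r2: IF@1 ID@2 stall=0 (-) EX@3 MEM@4 WB@5
I1 add r5 <- r3,r5: IF@2 ID@3 stall=2 (RAW on I0.r5 (WB@5)) EX@6 MEM@7 WB@8
I2 ld r5 <- r2: IF@3 ID@6 stall=0 (-) EX@7 MEM@8 WB@9
I3 mul r1 <- r5,r1: IF@6 ID@7 stall=2 (RAW on I2.r5 (WB@9)) EX@10 MEM@11 WB@12
I4 sub r1 <- r3,r4: IF@7 ID@10 stall=0 (-) EX@11 MEM@12 WB@13
I5 sub r1 <- r5,r3: IF@10 ID@11 stall=0 (-) EX@12 MEM@13 WB@14

Answer: 14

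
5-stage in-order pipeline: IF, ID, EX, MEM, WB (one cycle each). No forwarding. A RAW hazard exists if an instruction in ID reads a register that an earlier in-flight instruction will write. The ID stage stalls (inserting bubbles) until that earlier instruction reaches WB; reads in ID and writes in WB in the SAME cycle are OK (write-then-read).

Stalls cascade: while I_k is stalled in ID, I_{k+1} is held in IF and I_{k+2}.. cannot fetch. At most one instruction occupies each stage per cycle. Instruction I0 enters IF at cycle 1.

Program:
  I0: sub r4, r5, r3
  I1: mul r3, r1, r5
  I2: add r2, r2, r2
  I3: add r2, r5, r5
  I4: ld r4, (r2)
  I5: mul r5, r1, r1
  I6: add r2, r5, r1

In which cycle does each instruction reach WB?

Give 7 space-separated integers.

I0 sub r4 <- r5,r3: IF@1 ID@2 stall=0 (-) EX@3 MEM@4 WB@5
I1 mul r3 <- r1,r5: IF@2 ID@3 stall=0 (-) EX@4 MEM@5 WB@6
I2 add r2 <- r2,r2: IF@3 ID@4 stall=0 (-) EX@5 MEM@6 WB@7
I3 add r2 <- r5,r5: IF@4 ID@5 stall=0 (-) EX@6 MEM@7 WB@8
I4 ld r4 <- r2: IF@5 ID@6 stall=2 (RAW on I3.r2 (WB@8)) EX@9 MEM@10 WB@11
I5 mul r5 <- r1,r1: IF@6 ID@9 stall=0 (-) EX@10 MEM@11 WB@12
I6 add r2 <- r5,r1: IF@9 ID@10 stall=2 (RAW on I5.r5 (WB@12)) EX@13 MEM@14 WB@15

Answer: 5 6 7 8 11 12 15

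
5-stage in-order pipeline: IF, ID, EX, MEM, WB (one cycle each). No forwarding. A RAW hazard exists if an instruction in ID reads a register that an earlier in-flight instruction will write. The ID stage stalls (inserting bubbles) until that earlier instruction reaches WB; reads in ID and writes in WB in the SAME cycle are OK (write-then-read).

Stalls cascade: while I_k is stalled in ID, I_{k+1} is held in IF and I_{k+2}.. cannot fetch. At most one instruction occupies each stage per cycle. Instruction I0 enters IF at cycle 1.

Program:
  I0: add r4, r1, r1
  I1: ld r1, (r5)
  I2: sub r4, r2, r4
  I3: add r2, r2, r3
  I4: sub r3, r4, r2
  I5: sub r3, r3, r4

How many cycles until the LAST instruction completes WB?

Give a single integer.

Answer: 15

Derivation:
I0 add r4 <- r1,r1: IF@1 ID@2 stall=0 (-) EX@3 MEM@4 WB@5
I1 ld r1 <- r5: IF@2 ID@3 stall=0 (-) EX@4 MEM@5 WB@6
I2 sub r4 <- r2,r4: IF@3 ID@4 stall=1 (RAW on I0.r4 (WB@5)) EX@6 MEM@7 WB@8
I3 add r2 <- r2,r3: IF@4 ID@6 stall=0 (-) EX@7 MEM@8 WB@9
I4 sub r3 <- r4,r2: IF@6 ID@7 stall=2 (RAW on I3.r2 (WB@9)) EX@10 MEM@11 WB@12
I5 sub r3 <- r3,r4: IF@7 ID@10 stall=2 (RAW on I4.r3 (WB@12)) EX@13 MEM@14 WB@15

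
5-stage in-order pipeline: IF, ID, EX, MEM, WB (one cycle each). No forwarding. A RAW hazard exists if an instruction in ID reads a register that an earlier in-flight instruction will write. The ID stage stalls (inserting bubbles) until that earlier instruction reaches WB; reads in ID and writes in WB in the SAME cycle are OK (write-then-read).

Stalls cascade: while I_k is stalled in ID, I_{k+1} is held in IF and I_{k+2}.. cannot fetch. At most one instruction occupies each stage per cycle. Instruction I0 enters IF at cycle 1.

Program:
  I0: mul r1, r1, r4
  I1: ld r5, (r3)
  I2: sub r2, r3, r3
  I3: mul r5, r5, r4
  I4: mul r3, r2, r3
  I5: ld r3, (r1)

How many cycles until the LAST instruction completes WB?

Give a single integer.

I0 mul r1 <- r1,r4: IF@1 ID@2 stall=0 (-) EX@3 MEM@4 WB@5
I1 ld r5 <- r3: IF@2 ID@3 stall=0 (-) EX@4 MEM@5 WB@6
I2 sub r2 <- r3,r3: IF@3 ID@4 stall=0 (-) EX@5 MEM@6 WB@7
I3 mul r5 <- r5,r4: IF@4 ID@5 stall=1 (RAW on I1.r5 (WB@6)) EX@7 MEM@8 WB@9
I4 mul r3 <- r2,r3: IF@5 ID@7 stall=0 (-) EX@8 MEM@9 WB@10
I5 ld r3 <- r1: IF@7 ID@8 stall=0 (-) EX@9 MEM@10 WB@11

Answer: 11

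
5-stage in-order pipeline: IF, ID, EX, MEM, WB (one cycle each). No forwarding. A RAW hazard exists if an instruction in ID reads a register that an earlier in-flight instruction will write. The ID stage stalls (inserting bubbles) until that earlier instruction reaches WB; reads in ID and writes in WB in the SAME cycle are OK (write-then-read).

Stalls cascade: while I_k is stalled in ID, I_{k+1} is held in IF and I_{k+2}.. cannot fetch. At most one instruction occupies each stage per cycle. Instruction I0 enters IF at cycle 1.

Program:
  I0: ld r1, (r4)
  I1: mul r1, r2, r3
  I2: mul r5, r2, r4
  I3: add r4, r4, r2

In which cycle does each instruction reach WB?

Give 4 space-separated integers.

I0 ld r1 <- r4: IF@1 ID@2 stall=0 (-) EX@3 MEM@4 WB@5
I1 mul r1 <- r2,r3: IF@2 ID@3 stall=0 (-) EX@4 MEM@5 WB@6
I2 mul r5 <- r2,r4: IF@3 ID@4 stall=0 (-) EX@5 MEM@6 WB@7
I3 add r4 <- r4,r2: IF@4 ID@5 stall=0 (-) EX@6 MEM@7 WB@8

Answer: 5 6 7 8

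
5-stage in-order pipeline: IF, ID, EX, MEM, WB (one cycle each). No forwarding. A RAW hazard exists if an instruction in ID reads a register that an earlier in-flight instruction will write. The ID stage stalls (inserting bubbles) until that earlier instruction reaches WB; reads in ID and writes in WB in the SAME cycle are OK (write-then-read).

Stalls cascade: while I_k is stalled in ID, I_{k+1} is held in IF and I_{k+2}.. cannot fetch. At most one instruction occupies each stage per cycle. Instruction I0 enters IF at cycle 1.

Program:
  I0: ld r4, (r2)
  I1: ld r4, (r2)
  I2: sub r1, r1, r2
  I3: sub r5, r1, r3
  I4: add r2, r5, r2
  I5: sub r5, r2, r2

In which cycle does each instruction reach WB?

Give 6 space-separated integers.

Answer: 5 6 7 10 13 16

Derivation:
I0 ld r4 <- r2: IF@1 ID@2 stall=0 (-) EX@3 MEM@4 WB@5
I1 ld r4 <- r2: IF@2 ID@3 stall=0 (-) EX@4 MEM@5 WB@6
I2 sub r1 <- r1,r2: IF@3 ID@4 stall=0 (-) EX@5 MEM@6 WB@7
I3 sub r5 <- r1,r3: IF@4 ID@5 stall=2 (RAW on I2.r1 (WB@7)) EX@8 MEM@9 WB@10
I4 add r2 <- r5,r2: IF@5 ID@8 stall=2 (RAW on I3.r5 (WB@10)) EX@11 MEM@12 WB@13
I5 sub r5 <- r2,r2: IF@8 ID@11 stall=2 (RAW on I4.r2 (WB@13)) EX@14 MEM@15 WB@16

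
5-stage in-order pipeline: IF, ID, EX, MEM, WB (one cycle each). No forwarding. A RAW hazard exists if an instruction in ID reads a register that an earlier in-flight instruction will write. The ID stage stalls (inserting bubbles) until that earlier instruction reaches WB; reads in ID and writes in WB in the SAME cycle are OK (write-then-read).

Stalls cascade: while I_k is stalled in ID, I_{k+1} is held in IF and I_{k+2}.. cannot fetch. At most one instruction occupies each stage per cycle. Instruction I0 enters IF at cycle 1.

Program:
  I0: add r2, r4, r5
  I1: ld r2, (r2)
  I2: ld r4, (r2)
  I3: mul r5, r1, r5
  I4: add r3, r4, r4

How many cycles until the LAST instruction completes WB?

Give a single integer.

Answer: 14

Derivation:
I0 add r2 <- r4,r5: IF@1 ID@2 stall=0 (-) EX@3 MEM@4 WB@5
I1 ld r2 <- r2: IF@2 ID@3 stall=2 (RAW on I0.r2 (WB@5)) EX@6 MEM@7 WB@8
I2 ld r4 <- r2: IF@3 ID@6 stall=2 (RAW on I1.r2 (WB@8)) EX@9 MEM@10 WB@11
I3 mul r5 <- r1,r5: IF@6 ID@9 stall=0 (-) EX@10 MEM@11 WB@12
I4 add r3 <- r4,r4: IF@9 ID@10 stall=1 (RAW on I2.r4 (WB@11)) EX@12 MEM@13 WB@14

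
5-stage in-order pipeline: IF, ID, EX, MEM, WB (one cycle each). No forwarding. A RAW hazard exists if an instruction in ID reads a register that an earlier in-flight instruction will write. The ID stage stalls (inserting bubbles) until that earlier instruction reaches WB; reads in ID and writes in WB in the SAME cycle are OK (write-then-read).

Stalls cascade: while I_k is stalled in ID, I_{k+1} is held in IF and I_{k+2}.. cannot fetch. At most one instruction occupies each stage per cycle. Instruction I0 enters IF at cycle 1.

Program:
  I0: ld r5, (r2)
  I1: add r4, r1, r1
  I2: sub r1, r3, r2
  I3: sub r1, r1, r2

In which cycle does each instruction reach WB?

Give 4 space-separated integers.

I0 ld r5 <- r2: IF@1 ID@2 stall=0 (-) EX@3 MEM@4 WB@5
I1 add r4 <- r1,r1: IF@2 ID@3 stall=0 (-) EX@4 MEM@5 WB@6
I2 sub r1 <- r3,r2: IF@3 ID@4 stall=0 (-) EX@5 MEM@6 WB@7
I3 sub r1 <- r1,r2: IF@4 ID@5 stall=2 (RAW on I2.r1 (WB@7)) EX@8 MEM@9 WB@10

Answer: 5 6 7 10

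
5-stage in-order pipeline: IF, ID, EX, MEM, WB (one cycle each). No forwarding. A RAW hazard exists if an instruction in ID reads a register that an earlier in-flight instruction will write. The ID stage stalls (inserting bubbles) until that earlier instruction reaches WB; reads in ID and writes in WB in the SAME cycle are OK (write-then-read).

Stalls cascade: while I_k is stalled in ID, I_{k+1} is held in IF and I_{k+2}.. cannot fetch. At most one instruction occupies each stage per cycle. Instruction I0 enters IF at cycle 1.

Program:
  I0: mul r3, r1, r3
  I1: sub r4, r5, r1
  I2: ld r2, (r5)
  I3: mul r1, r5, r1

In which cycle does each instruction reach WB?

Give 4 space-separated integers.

Answer: 5 6 7 8

Derivation:
I0 mul r3 <- r1,r3: IF@1 ID@2 stall=0 (-) EX@3 MEM@4 WB@5
I1 sub r4 <- r5,r1: IF@2 ID@3 stall=0 (-) EX@4 MEM@5 WB@6
I2 ld r2 <- r5: IF@3 ID@4 stall=0 (-) EX@5 MEM@6 WB@7
I3 mul r1 <- r5,r1: IF@4 ID@5 stall=0 (-) EX@6 MEM@7 WB@8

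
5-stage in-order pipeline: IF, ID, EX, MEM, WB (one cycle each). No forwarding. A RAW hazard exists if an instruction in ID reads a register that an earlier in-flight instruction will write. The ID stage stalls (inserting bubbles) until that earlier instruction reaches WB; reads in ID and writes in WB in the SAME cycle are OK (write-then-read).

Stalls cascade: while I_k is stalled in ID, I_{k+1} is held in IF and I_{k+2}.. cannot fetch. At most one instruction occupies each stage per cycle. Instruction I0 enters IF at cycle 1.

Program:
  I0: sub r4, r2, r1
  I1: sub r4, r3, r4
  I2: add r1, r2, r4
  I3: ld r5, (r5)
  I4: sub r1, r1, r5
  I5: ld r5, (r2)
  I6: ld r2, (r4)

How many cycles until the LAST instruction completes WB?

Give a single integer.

Answer: 17

Derivation:
I0 sub r4 <- r2,r1: IF@1 ID@2 stall=0 (-) EX@3 MEM@4 WB@5
I1 sub r4 <- r3,r4: IF@2 ID@3 stall=2 (RAW on I0.r4 (WB@5)) EX@6 MEM@7 WB@8
I2 add r1 <- r2,r4: IF@3 ID@6 stall=2 (RAW on I1.r4 (WB@8)) EX@9 MEM@10 WB@11
I3 ld r5 <- r5: IF@6 ID@9 stall=0 (-) EX@10 MEM@11 WB@12
I4 sub r1 <- r1,r5: IF@9 ID@10 stall=2 (RAW on I3.r5 (WB@12)) EX@13 MEM@14 WB@15
I5 ld r5 <- r2: IF@10 ID@13 stall=0 (-) EX@14 MEM@15 WB@16
I6 ld r2 <- r4: IF@13 ID@14 stall=0 (-) EX@15 MEM@16 WB@17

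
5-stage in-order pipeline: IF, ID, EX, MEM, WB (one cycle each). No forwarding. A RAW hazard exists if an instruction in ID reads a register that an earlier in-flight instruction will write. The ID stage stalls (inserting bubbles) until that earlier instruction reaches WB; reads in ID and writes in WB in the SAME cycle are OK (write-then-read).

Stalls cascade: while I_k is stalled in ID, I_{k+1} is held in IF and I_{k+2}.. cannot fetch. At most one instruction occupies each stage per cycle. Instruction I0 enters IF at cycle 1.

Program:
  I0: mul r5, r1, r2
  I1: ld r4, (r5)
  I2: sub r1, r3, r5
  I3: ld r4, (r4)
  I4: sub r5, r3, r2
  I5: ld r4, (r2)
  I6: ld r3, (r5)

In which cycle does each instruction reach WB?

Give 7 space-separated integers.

I0 mul r5 <- r1,r2: IF@1 ID@2 stall=0 (-) EX@3 MEM@4 WB@5
I1 ld r4 <- r5: IF@2 ID@3 stall=2 (RAW on I0.r5 (WB@5)) EX@6 MEM@7 WB@8
I2 sub r1 <- r3,r5: IF@3 ID@6 stall=0 (-) EX@7 MEM@8 WB@9
I3 ld r4 <- r4: IF@6 ID@7 stall=1 (RAW on I1.r4 (WB@8)) EX@9 MEM@10 WB@11
I4 sub r5 <- r3,r2: IF@7 ID@9 stall=0 (-) EX@10 MEM@11 WB@12
I5 ld r4 <- r2: IF@9 ID@10 stall=0 (-) EX@11 MEM@12 WB@13
I6 ld r3 <- r5: IF@10 ID@11 stall=1 (RAW on I4.r5 (WB@12)) EX@13 MEM@14 WB@15

Answer: 5 8 9 11 12 13 15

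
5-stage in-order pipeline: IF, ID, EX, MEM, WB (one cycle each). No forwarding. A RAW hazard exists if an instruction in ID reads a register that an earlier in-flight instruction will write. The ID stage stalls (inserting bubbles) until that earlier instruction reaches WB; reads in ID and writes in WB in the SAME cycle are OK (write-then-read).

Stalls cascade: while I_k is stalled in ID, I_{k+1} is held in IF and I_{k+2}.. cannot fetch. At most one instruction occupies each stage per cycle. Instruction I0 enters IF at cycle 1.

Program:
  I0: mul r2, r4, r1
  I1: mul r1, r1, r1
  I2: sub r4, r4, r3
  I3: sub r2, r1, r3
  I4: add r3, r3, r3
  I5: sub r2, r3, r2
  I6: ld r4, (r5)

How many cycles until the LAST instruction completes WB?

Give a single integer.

Answer: 14

Derivation:
I0 mul r2 <- r4,r1: IF@1 ID@2 stall=0 (-) EX@3 MEM@4 WB@5
I1 mul r1 <- r1,r1: IF@2 ID@3 stall=0 (-) EX@4 MEM@5 WB@6
I2 sub r4 <- r4,r3: IF@3 ID@4 stall=0 (-) EX@5 MEM@6 WB@7
I3 sub r2 <- r1,r3: IF@4 ID@5 stall=1 (RAW on I1.r1 (WB@6)) EX@7 MEM@8 WB@9
I4 add r3 <- r3,r3: IF@5 ID@7 stall=0 (-) EX@8 MEM@9 WB@10
I5 sub r2 <- r3,r2: IF@7 ID@8 stall=2 (RAW on I4.r3 (WB@10)) EX@11 MEM@12 WB@13
I6 ld r4 <- r5: IF@8 ID@11 stall=0 (-) EX@12 MEM@13 WB@14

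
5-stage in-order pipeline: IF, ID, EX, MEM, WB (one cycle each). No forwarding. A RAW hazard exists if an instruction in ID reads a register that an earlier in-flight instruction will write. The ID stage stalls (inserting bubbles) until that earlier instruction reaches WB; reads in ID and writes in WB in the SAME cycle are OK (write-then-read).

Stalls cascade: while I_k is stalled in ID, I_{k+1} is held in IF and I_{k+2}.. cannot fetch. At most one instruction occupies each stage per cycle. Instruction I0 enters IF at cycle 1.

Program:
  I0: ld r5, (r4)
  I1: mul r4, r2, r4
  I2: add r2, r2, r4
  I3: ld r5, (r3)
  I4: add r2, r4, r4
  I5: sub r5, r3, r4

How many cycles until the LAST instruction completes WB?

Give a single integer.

I0 ld r5 <- r4: IF@1 ID@2 stall=0 (-) EX@3 MEM@4 WB@5
I1 mul r4 <- r2,r4: IF@2 ID@3 stall=0 (-) EX@4 MEM@5 WB@6
I2 add r2 <- r2,r4: IF@3 ID@4 stall=2 (RAW on I1.r4 (WB@6)) EX@7 MEM@8 WB@9
I3 ld r5 <- r3: IF@4 ID@7 stall=0 (-) EX@8 MEM@9 WB@10
I4 add r2 <- r4,r4: IF@7 ID@8 stall=0 (-) EX@9 MEM@10 WB@11
I5 sub r5 <- r3,r4: IF@8 ID@9 stall=0 (-) EX@10 MEM@11 WB@12

Answer: 12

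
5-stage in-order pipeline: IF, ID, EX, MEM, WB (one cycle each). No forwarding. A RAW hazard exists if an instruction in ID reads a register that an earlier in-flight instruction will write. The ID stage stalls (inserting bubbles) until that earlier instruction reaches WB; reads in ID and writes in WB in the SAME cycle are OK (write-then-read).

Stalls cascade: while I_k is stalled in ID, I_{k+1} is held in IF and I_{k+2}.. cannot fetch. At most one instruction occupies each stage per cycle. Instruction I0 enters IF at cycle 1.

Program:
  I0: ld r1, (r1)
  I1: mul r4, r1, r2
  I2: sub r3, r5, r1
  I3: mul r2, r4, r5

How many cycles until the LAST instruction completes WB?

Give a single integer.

Answer: 11

Derivation:
I0 ld r1 <- r1: IF@1 ID@2 stall=0 (-) EX@3 MEM@4 WB@5
I1 mul r4 <- r1,r2: IF@2 ID@3 stall=2 (RAW on I0.r1 (WB@5)) EX@6 MEM@7 WB@8
I2 sub r3 <- r5,r1: IF@3 ID@6 stall=0 (-) EX@7 MEM@8 WB@9
I3 mul r2 <- r4,r5: IF@6 ID@7 stall=1 (RAW on I1.r4 (WB@8)) EX@9 MEM@10 WB@11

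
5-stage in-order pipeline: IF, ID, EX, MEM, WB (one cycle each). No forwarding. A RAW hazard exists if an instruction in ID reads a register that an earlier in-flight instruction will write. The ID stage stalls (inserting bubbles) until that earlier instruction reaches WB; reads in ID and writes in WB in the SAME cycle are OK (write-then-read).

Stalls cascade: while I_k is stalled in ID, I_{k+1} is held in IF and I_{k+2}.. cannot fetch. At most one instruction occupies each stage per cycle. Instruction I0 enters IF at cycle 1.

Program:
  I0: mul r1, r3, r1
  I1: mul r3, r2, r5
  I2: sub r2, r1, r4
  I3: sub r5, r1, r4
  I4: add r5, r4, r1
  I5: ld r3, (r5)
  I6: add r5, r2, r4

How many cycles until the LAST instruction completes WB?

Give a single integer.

Answer: 14

Derivation:
I0 mul r1 <- r3,r1: IF@1 ID@2 stall=0 (-) EX@3 MEM@4 WB@5
I1 mul r3 <- r2,r5: IF@2 ID@3 stall=0 (-) EX@4 MEM@5 WB@6
I2 sub r2 <- r1,r4: IF@3 ID@4 stall=1 (RAW on I0.r1 (WB@5)) EX@6 MEM@7 WB@8
I3 sub r5 <- r1,r4: IF@4 ID@6 stall=0 (-) EX@7 MEM@8 WB@9
I4 add r5 <- r4,r1: IF@6 ID@7 stall=0 (-) EX@8 MEM@9 WB@10
I5 ld r3 <- r5: IF@7 ID@8 stall=2 (RAW on I4.r5 (WB@10)) EX@11 MEM@12 WB@13
I6 add r5 <- r2,r4: IF@8 ID@11 stall=0 (-) EX@12 MEM@13 WB@14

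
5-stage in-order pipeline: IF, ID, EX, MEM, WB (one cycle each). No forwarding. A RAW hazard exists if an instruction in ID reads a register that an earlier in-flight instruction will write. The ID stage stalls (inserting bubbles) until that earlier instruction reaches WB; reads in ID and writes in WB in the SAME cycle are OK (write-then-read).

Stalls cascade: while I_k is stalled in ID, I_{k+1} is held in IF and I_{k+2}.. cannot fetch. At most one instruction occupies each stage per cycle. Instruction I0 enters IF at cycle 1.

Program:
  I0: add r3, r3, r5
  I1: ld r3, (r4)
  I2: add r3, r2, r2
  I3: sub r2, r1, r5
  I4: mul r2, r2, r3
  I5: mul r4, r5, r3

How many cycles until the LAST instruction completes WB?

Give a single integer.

I0 add r3 <- r3,r5: IF@1 ID@2 stall=0 (-) EX@3 MEM@4 WB@5
I1 ld r3 <- r4: IF@2 ID@3 stall=0 (-) EX@4 MEM@5 WB@6
I2 add r3 <- r2,r2: IF@3 ID@4 stall=0 (-) EX@5 MEM@6 WB@7
I3 sub r2 <- r1,r5: IF@4 ID@5 stall=0 (-) EX@6 MEM@7 WB@8
I4 mul r2 <- r2,r3: IF@5 ID@6 stall=2 (RAW on I3.r2 (WB@8)) EX@9 MEM@10 WB@11
I5 mul r4 <- r5,r3: IF@6 ID@9 stall=0 (-) EX@10 MEM@11 WB@12

Answer: 12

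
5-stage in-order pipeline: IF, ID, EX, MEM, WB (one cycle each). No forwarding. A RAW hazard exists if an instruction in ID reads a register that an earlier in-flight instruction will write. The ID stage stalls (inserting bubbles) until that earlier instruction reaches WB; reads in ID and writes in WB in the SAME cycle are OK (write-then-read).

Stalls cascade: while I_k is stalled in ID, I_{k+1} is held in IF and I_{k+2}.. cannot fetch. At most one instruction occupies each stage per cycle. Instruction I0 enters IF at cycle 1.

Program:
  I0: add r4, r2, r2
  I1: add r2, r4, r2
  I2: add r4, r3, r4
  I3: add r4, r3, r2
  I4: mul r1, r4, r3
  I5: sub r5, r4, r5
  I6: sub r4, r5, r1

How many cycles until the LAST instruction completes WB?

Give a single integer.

Answer: 18

Derivation:
I0 add r4 <- r2,r2: IF@1 ID@2 stall=0 (-) EX@3 MEM@4 WB@5
I1 add r2 <- r4,r2: IF@2 ID@3 stall=2 (RAW on I0.r4 (WB@5)) EX@6 MEM@7 WB@8
I2 add r4 <- r3,r4: IF@3 ID@6 stall=0 (-) EX@7 MEM@8 WB@9
I3 add r4 <- r3,r2: IF@6 ID@7 stall=1 (RAW on I1.r2 (WB@8)) EX@9 MEM@10 WB@11
I4 mul r1 <- r4,r3: IF@7 ID@9 stall=2 (RAW on I3.r4 (WB@11)) EX@12 MEM@13 WB@14
I5 sub r5 <- r4,r5: IF@9 ID@12 stall=0 (-) EX@13 MEM@14 WB@15
I6 sub r4 <- r5,r1: IF@12 ID@13 stall=2 (RAW on I5.r5 (WB@15)) EX@16 MEM@17 WB@18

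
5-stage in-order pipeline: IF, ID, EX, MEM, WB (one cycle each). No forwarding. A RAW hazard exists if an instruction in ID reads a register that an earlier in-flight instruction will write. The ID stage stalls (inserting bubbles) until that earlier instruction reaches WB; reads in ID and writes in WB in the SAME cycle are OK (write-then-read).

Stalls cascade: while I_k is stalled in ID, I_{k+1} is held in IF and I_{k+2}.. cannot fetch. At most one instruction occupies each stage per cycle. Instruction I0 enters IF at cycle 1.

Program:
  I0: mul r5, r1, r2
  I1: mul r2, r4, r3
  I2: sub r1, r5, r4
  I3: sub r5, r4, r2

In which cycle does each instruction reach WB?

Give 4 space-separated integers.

I0 mul r5 <- r1,r2: IF@1 ID@2 stall=0 (-) EX@3 MEM@4 WB@5
I1 mul r2 <- r4,r3: IF@2 ID@3 stall=0 (-) EX@4 MEM@5 WB@6
I2 sub r1 <- r5,r4: IF@3 ID@4 stall=1 (RAW on I0.r5 (WB@5)) EX@6 MEM@7 WB@8
I3 sub r5 <- r4,r2: IF@4 ID@6 stall=0 (-) EX@7 MEM@8 WB@9

Answer: 5 6 8 9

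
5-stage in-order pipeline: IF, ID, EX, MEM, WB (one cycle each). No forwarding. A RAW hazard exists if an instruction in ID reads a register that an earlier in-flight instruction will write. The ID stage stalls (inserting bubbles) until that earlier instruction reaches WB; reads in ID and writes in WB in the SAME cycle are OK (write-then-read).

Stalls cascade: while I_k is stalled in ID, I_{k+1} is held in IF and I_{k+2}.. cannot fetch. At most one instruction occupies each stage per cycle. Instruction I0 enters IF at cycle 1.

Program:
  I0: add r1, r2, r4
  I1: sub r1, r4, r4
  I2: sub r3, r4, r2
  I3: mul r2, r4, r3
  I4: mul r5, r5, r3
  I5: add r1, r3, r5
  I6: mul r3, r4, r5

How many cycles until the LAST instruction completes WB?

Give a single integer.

I0 add r1 <- r2,r4: IF@1 ID@2 stall=0 (-) EX@3 MEM@4 WB@5
I1 sub r1 <- r4,r4: IF@2 ID@3 stall=0 (-) EX@4 MEM@5 WB@6
I2 sub r3 <- r4,r2: IF@3 ID@4 stall=0 (-) EX@5 MEM@6 WB@7
I3 mul r2 <- r4,r3: IF@4 ID@5 stall=2 (RAW on I2.r3 (WB@7)) EX@8 MEM@9 WB@10
I4 mul r5 <- r5,r3: IF@5 ID@8 stall=0 (-) EX@9 MEM@10 WB@11
I5 add r1 <- r3,r5: IF@8 ID@9 stall=2 (RAW on I4.r5 (WB@11)) EX@12 MEM@13 WB@14
I6 mul r3 <- r4,r5: IF@9 ID@12 stall=0 (-) EX@13 MEM@14 WB@15

Answer: 15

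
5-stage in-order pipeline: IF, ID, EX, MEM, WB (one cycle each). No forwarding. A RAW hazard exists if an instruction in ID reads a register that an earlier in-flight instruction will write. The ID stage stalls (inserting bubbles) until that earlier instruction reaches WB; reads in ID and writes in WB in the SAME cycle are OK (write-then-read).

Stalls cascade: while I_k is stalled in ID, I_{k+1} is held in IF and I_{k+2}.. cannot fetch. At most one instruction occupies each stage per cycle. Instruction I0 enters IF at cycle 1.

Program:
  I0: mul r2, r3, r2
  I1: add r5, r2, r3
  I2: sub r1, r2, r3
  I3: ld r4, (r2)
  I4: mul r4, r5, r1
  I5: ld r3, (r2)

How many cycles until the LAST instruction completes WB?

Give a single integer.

Answer: 13

Derivation:
I0 mul r2 <- r3,r2: IF@1 ID@2 stall=0 (-) EX@3 MEM@4 WB@5
I1 add r5 <- r2,r3: IF@2 ID@3 stall=2 (RAW on I0.r2 (WB@5)) EX@6 MEM@7 WB@8
I2 sub r1 <- r2,r3: IF@3 ID@6 stall=0 (-) EX@7 MEM@8 WB@9
I3 ld r4 <- r2: IF@6 ID@7 stall=0 (-) EX@8 MEM@9 WB@10
I4 mul r4 <- r5,r1: IF@7 ID@8 stall=1 (RAW on I2.r1 (WB@9)) EX@10 MEM@11 WB@12
I5 ld r3 <- r2: IF@8 ID@10 stall=0 (-) EX@11 MEM@12 WB@13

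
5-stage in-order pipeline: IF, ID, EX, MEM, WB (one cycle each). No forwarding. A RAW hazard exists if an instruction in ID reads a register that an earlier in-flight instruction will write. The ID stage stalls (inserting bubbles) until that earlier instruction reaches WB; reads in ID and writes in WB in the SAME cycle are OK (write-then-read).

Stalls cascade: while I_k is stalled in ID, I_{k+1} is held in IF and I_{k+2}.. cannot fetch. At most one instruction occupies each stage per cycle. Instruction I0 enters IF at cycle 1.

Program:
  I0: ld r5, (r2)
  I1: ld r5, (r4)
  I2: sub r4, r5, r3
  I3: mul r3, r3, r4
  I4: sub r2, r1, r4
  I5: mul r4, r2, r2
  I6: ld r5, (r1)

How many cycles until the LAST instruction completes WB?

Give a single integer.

Answer: 17

Derivation:
I0 ld r5 <- r2: IF@1 ID@2 stall=0 (-) EX@3 MEM@4 WB@5
I1 ld r5 <- r4: IF@2 ID@3 stall=0 (-) EX@4 MEM@5 WB@6
I2 sub r4 <- r5,r3: IF@3 ID@4 stall=2 (RAW on I1.r5 (WB@6)) EX@7 MEM@8 WB@9
I3 mul r3 <- r3,r4: IF@4 ID@7 stall=2 (RAW on I2.r4 (WB@9)) EX@10 MEM@11 WB@12
I4 sub r2 <- r1,r4: IF@7 ID@10 stall=0 (-) EX@11 MEM@12 WB@13
I5 mul r4 <- r2,r2: IF@10 ID@11 stall=2 (RAW on I4.r2 (WB@13)) EX@14 MEM@15 WB@16
I6 ld r5 <- r1: IF@11 ID@14 stall=0 (-) EX@15 MEM@16 WB@17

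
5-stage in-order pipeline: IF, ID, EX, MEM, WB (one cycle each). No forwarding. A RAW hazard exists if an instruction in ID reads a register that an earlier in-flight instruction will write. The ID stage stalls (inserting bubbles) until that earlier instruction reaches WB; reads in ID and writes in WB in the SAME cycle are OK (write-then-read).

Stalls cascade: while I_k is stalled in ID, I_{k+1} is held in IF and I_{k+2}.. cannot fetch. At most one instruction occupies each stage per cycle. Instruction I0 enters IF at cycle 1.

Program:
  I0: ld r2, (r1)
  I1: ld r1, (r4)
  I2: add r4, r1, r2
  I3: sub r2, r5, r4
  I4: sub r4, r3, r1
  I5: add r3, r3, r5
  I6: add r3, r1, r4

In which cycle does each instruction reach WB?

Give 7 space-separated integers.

Answer: 5 6 9 12 13 14 16

Derivation:
I0 ld r2 <- r1: IF@1 ID@2 stall=0 (-) EX@3 MEM@4 WB@5
I1 ld r1 <- r4: IF@2 ID@3 stall=0 (-) EX@4 MEM@5 WB@6
I2 add r4 <- r1,r2: IF@3 ID@4 stall=2 (RAW on I1.r1 (WB@6)) EX@7 MEM@8 WB@9
I3 sub r2 <- r5,r4: IF@4 ID@7 stall=2 (RAW on I2.r4 (WB@9)) EX@10 MEM@11 WB@12
I4 sub r4 <- r3,r1: IF@7 ID@10 stall=0 (-) EX@11 MEM@12 WB@13
I5 add r3 <- r3,r5: IF@10 ID@11 stall=0 (-) EX@12 MEM@13 WB@14
I6 add r3 <- r1,r4: IF@11 ID@12 stall=1 (RAW on I4.r4 (WB@13)) EX@14 MEM@15 WB@16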